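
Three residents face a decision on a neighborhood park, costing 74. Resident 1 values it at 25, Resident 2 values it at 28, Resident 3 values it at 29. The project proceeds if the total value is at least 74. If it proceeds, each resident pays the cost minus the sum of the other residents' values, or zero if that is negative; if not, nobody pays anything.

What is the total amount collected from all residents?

58

Total value 82 ≥ cost 74, so it is built.
Resident 1: others sum to 57; max(0, 74 - 57) = 17.
Resident 2: others sum to 54; max(0, 74 - 54) = 20.
Resident 3: others sum to 53; max(0, 74 - 53) = 21.
Total collected = 17 + 20 + 21 = 58.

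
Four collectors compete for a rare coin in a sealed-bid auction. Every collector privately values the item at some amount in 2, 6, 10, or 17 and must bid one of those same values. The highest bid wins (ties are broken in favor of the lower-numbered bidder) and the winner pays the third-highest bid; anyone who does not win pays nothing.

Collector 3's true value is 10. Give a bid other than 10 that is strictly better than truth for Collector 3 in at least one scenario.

Suppose Collector 1 bids 2, Collector 2 bids 2 and Collector 4 bids 17.
Bid 10: loses, pays 0, utility 0.
Bid 17: wins, pays 2, utility 10 - 2 = 8.
So bidding 17 beats truth here (8 > 0).

17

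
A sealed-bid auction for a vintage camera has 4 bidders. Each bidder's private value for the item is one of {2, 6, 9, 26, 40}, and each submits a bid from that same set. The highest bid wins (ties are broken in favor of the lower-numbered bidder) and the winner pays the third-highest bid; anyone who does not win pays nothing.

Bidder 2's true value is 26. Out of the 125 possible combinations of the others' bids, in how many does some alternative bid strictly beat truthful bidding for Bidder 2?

27

Others bid (2, 2, 40): truth gives 0; bid 40 gives 24 > 0. Violating.
Others bid (2, 6, 40): truth gives 0; bid 40 gives 20 > 0. Violating.
Others bid (2, 9, 40): truth gives 0; bid 40 gives 17 > 0. Violating.
Others bid (2, 40, 2): truth gives 0; bid 40 gives 24 > 0. Violating.
Others bid (2, 2, 2): truth gives 24; no alternative beats it.
Others bid (2, 2, 6): truth gives 24; no alternative beats it.
(Checking all 125 profiles: 27 have a profitable deviation, 98 do not.)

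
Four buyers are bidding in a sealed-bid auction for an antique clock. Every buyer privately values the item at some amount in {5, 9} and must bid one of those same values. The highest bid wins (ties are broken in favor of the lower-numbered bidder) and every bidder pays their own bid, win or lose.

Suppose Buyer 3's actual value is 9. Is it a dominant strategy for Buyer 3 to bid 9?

No

Consider the case where Buyer 1 bids 5, Buyer 2 bids 9 and Buyer 4 bids 5.
Truthful bid 9: loses but pays 9, utility -9.
Bid 5 instead: loses but pays 5, utility -5.
Since -5 > -9, bidding 5 is strictly better here, so truthful bidding is not dominant.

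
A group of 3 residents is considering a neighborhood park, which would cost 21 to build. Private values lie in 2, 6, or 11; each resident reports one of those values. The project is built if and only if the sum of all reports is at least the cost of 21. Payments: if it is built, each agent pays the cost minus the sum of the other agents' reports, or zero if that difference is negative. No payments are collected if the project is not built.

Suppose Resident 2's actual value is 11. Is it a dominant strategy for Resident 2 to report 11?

Check each profile of the others' reports and compare truth against every alternative report.
Others report (2, 11): truth gives 3, best alternative gives 0.
Others report (11, 2): truth gives 3, best alternative gives 0.
Others report (6, 6): truth gives 2, best alternative gives 0.
Others report (11, 11): truth gives 11, best alternative gives 11.
Others report (6, 11): truth gives 7, best alternative gives 7.
Others report (11, 6): truth gives 7, best alternative gives 7.
(Remaining 3 profiles checked similarly; truth is weakly best in each.)
In every case the truthful report is at least as good as any alternative, so it is a dominant strategy.

Yes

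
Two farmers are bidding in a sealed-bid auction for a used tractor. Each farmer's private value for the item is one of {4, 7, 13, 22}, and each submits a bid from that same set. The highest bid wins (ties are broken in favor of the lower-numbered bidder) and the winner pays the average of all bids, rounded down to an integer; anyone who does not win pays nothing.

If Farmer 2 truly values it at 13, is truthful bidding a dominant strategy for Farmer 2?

No

Consider the case where Farmer 1 bids 4.
Truthful bid 13: wins, pays 8, utility 13 - 8 = 5.
Bid 7 instead: wins, pays 5, utility 13 - 5 = 8.
Since 8 > 5, bidding 7 is strictly better here, so truthful bidding is not dominant.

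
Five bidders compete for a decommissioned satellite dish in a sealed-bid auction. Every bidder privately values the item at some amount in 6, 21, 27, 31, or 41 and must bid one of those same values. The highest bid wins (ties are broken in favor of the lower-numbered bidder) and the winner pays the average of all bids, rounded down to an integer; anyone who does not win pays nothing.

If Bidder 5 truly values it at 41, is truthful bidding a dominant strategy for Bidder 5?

Consider the case where Bidder 1 bids 6, Bidder 2 bids 6, Bidder 3 bids 6 and Bidder 4 bids 6.
Truthful bid 41: wins, pays 13, utility 41 - 13 = 28.
Bid 21 instead: wins, pays 9, utility 41 - 9 = 32.
Since 32 > 28, bidding 21 is strictly better here, so truthful bidding is not dominant.

No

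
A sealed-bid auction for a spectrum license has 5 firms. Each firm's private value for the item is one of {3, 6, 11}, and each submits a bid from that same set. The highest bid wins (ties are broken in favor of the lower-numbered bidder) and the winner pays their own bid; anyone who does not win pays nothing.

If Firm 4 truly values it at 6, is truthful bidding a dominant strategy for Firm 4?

Yes

Check each profile of the others' bids and compare truth against every alternative bid.
Others bid (3, 3, 3, 3): truth gives 0, best alternative gives 0.
Others bid (3, 3, 3, 6): truth gives 0, best alternative gives 0.
Others bid (3, 3, 3, 11): truth gives 0, best alternative gives 0.
Others bid (3, 3, 6, 3): truth gives 0, best alternative gives 0.
Others bid (3, 3, 6, 6): truth gives 0, best alternative gives 0.
Others bid (3, 3, 6, 11): truth gives 0, best alternative gives 0.
(Remaining 75 profiles checked similarly; truth is weakly best in each.)
In every case the truthful bid is at least as good as any alternative, so it is a dominant strategy.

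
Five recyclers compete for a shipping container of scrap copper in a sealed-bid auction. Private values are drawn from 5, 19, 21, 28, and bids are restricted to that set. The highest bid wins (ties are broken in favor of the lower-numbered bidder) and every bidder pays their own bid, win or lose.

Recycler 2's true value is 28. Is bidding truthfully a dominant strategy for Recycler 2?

Consider the case where Recycler 1 bids 5, Recycler 3 bids 5, Recycler 4 bids 5 and Recycler 5 bids 5.
Truthful bid 28: wins, pays 28, utility 28 - 28 = 0.
Bid 19 instead: wins, pays 19, utility 28 - 19 = 9.
Since 9 > 0, bidding 19 is strictly better here, so truthful bidding is not dominant.

No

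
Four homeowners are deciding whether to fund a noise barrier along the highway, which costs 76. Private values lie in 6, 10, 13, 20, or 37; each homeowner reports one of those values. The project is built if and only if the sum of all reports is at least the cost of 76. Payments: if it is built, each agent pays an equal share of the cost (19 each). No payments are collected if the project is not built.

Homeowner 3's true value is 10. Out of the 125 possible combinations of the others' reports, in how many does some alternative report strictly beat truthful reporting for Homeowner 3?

Others report (10, 20, 37): truth gives -9; report 6 gives 0 > -9. Violating.
Others report (10, 37, 20): truth gives -9; report 6 gives 0 > -9. Violating.
Others report (20, 10, 37): truth gives -9; report 6 gives 0 > -9. Violating.
Others report (20, 37, 10): truth gives -9; report 6 gives 0 > -9. Violating.
Others report (6, 6, 6): truth gives 0; no alternative beats it.
Others report (6, 6, 10): truth gives 0; no alternative beats it.
(Checking all 125 profiles: 6 have a profitable deviation, 119 do not.)

6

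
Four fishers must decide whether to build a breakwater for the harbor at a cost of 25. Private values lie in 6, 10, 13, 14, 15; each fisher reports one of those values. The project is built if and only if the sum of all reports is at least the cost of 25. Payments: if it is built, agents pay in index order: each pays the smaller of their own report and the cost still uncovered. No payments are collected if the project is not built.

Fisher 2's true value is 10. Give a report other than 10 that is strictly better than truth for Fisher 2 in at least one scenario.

6

Suppose Fisher 1 reports 6, Fisher 3 reports 6 and Fisher 4 reports 10.
Report 10: project built, pays 10, utility 10 - 10 = 0.
Report 6: project built, pays 6, utility 10 - 6 = 4.
So reporting 6 beats truth here (4 > 0).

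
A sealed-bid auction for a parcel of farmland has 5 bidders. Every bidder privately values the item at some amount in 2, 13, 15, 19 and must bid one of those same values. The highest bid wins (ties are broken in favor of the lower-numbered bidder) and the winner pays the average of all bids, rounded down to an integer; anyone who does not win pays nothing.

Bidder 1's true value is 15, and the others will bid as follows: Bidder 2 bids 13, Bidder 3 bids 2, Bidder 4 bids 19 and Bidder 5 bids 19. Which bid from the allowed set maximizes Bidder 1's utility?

19

Bid 2: loses, pays 0, utility 0.
Bid 13: loses, pays 0, utility 0.
Bid 15: loses, pays 0, utility 0.
Bid 19: wins, pays 14, utility 15 - 14 = 1.
The best choice is 19 with utility 1.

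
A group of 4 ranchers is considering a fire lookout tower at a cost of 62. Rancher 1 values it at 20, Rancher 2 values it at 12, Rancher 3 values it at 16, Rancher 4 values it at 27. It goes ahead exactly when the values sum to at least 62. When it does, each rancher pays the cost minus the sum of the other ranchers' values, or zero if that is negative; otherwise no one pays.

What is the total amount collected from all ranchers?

Total value 75 ≥ cost 62, so it is built.
Rancher 1: others sum to 55; max(0, 62 - 55) = 7.
Rancher 2: others sum to 63; max(0, 62 - 63) = 0.
Rancher 3: others sum to 59; max(0, 62 - 59) = 3.
Rancher 4: others sum to 48; max(0, 62 - 48) = 14.
Total collected = 7 + 0 + 3 + 14 = 24.

24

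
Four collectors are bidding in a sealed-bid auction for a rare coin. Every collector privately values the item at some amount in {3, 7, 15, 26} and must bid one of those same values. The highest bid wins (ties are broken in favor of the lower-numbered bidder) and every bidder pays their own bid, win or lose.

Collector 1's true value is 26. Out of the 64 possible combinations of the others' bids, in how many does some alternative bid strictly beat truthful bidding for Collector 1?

Others bid (3, 3, 3): truth gives 0; bid 3 gives 23 > 0. Violating.
Others bid (3, 3, 7): truth gives 0; bid 7 gives 19 > 0. Violating.
Others bid (3, 3, 15): truth gives 0; bid 15 gives 11 > 0. Violating.
Others bid (3, 7, 3): truth gives 0; bid 7 gives 19 > 0. Violating.
Others bid (3, 3, 26): truth gives 0; no alternative beats it.
Others bid (3, 7, 26): truth gives 0; no alternative beats it.
(Checking all 64 profiles: 27 have a profitable deviation, 37 do not.)

27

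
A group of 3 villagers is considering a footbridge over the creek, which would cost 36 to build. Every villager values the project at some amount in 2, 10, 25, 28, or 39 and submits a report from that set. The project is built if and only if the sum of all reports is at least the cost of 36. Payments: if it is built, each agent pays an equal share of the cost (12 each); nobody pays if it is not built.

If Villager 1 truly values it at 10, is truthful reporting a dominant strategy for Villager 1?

Consider the case where Villager 2 reports 2 and Villager 3 reports 25.
Truthful report 10: project built, pays 12, utility 10 - 12 = -2.
Report 2 instead: project not built, utility 0.
Since 0 > -2, reporting 2 is strictly better here, so truthful reporting is not dominant.

No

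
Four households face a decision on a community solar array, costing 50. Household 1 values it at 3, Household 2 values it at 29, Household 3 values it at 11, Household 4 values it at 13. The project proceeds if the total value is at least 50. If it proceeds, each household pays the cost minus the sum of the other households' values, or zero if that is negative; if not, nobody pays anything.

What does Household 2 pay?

23

Total value 56 ≥ cost 50, so the project is built.
The other households' values sum to 27.
Cost minus that sum is 50 - 27 = 23.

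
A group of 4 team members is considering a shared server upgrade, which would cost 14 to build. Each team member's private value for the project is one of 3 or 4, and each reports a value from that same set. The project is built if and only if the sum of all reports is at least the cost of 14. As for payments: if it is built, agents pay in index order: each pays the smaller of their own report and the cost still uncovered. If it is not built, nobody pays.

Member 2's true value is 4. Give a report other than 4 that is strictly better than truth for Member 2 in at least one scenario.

3

Suppose Member 1 reports 3, Member 3 reports 4 and Member 4 reports 4.
Report 4: project built, pays 4, utility 4 - 4 = 0.
Report 3: project built, pays 3, utility 4 - 3 = 1.
So reporting 3 beats truth here (1 > 0).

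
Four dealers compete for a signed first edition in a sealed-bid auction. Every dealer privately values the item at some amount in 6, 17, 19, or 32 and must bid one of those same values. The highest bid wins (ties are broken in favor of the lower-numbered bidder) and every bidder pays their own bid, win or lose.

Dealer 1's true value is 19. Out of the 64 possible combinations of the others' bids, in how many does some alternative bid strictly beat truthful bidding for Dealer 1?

Others bid (6, 6, 6): truth gives 0; bid 6 gives 13 > 0. Violating.
Others bid (6, 6, 17): truth gives 0; bid 17 gives 2 > 0. Violating.
Others bid (6, 6, 32): truth gives -19; bid 6 gives -6 > -19. Violating.
Others bid (6, 17, 6): truth gives 0; bid 17 gives 2 > 0. Violating.
Others bid (6, 6, 19): truth gives 0; no alternative beats it.
Others bid (6, 17, 19): truth gives 0; no alternative beats it.
(Checking all 64 profiles: 45 have a profitable deviation, 19 do not.)

45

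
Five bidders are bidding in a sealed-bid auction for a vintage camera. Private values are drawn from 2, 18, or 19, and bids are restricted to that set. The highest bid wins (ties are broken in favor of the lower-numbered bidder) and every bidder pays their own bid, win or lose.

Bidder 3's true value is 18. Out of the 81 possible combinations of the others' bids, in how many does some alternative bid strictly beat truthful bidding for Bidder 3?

77

Others bid (2, 2, 2, 19): truth gives -18; bid 19 gives -1 > -18. Violating.
Others bid (2, 2, 18, 19): truth gives -18; bid 19 gives -1 > -18. Violating.
Others bid (2, 2, 19, 2): truth gives -18; bid 19 gives -1 > -18. Violating.
Others bid (2, 2, 19, 18): truth gives -18; bid 19 gives -1 > -18. Violating.
Others bid (2, 2, 2, 2): truth gives 0; no alternative beats it.
Others bid (2, 2, 2, 18): truth gives 0; no alternative beats it.
(Checking all 81 profiles: 77 have a profitable deviation, 4 do not.)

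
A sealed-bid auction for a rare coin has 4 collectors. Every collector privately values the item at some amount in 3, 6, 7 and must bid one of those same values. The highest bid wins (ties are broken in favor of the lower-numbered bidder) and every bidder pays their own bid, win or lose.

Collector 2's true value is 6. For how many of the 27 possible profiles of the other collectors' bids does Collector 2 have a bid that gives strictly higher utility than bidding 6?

Others bid (3, 3, 7): truth gives -6; bid 7 gives -1 > -6. Violating.
Others bid (3, 6, 7): truth gives -6; bid 7 gives -1 > -6. Violating.
Others bid (3, 7, 3): truth gives -6; bid 7 gives -1 > -6. Violating.
Others bid (3, 7, 6): truth gives -6; bid 7 gives -1 > -6. Violating.
Others bid (3, 3, 3): truth gives 0; no alternative beats it.
Others bid (3, 3, 6): truth gives 0; no alternative beats it.
(Checking all 27 profiles: 23 have a profitable deviation, 4 do not.)

23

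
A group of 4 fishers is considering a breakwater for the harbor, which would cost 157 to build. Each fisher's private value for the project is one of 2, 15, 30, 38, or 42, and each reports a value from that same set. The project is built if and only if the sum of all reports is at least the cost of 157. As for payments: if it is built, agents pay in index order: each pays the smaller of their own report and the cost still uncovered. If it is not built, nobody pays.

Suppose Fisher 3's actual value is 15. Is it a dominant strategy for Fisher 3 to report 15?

Check each profile of the others' reports and compare truth against every alternative report.
Others report (2, 2, 2): truth gives 0, best alternative gives 0.
Others report (2, 2, 15): truth gives 0, best alternative gives 0.
Others report (2, 2, 30): truth gives 0, best alternative gives 0.
Others report (2, 2, 38): truth gives 0, best alternative gives 0.
Others report (2, 2, 42): truth gives 0, best alternative gives 0.
Others report (2, 15, 2): truth gives 0, best alternative gives 0.
(Remaining 119 profiles checked similarly; truth is weakly best in each.)
In every case the truthful report is at least as good as any alternative, so it is a dominant strategy.

Yes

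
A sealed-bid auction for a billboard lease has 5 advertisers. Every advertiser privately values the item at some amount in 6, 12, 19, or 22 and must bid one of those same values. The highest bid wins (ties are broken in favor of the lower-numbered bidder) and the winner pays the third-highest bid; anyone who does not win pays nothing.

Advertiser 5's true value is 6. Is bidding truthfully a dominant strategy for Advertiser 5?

Check each profile of the others' bids and compare truth against every alternative bid.
Others bid (6, 6, 6, 6): truth gives 0, best alternative gives 0.
Others bid (6, 6, 6, 12): truth gives 0, best alternative gives 0.
Others bid (6, 6, 6, 19): truth gives 0, best alternative gives 0.
Others bid (6, 6, 6, 22): truth gives 0, best alternative gives 0.
Others bid (6, 6, 12, 6): truth gives 0, best alternative gives 0.
Others bid (6, 6, 12, 12): truth gives 0, best alternative gives 0.
(Remaining 250 profiles checked similarly; truth is weakly best in each.)
In every case the truthful bid is at least as good as any alternative, so it is a dominant strategy.

Yes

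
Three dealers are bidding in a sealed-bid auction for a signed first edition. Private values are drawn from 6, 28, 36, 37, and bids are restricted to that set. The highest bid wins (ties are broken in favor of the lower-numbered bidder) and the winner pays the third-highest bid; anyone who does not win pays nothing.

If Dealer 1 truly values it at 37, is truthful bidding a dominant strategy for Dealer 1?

Check each profile of the others' bids and compare truth against every alternative bid.
Others bid (6, 37): truth gives 31, best alternative gives 0.
Others bid (37, 6): truth gives 31, best alternative gives 0.
Others bid (28, 37): truth gives 9, best alternative gives 0.
Others bid (37, 28): truth gives 9, best alternative gives 0.
Others bid (36, 37): truth gives 1, best alternative gives 0.
Others bid (37, 36): truth gives 1, best alternative gives 0.
(Remaining 10 profiles checked similarly; truth is weakly best in each.)
In every case the truthful bid is at least as good as any alternative, so it is a dominant strategy.

Yes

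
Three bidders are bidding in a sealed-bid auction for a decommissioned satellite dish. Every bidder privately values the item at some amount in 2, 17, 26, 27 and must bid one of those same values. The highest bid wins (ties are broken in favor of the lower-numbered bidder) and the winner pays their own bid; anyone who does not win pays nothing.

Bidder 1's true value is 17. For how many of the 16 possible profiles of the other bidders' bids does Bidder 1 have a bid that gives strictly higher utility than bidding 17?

Others bid (2, 2): truth gives 0; bid 2 gives 15 > 0. Violating.
Others bid (2, 17): truth gives 0; no alternative beats it.
Others bid (2, 26): truth gives 0; no alternative beats it.
(Checking all 16 profiles: 1 has a profitable deviation, 15 do not.)

1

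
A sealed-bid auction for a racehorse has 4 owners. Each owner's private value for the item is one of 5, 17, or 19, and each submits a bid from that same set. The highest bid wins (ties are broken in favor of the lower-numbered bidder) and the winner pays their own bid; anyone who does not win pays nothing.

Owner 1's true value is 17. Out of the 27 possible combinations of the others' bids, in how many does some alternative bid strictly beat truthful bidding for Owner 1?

1

Others bid (5, 5, 5): truth gives 0; bid 5 gives 12 > 0. Violating.
Others bid (5, 5, 17): truth gives 0; no alternative beats it.
Others bid (5, 5, 19): truth gives 0; no alternative beats it.
(Checking all 27 profiles: 1 has a profitable deviation, 26 do not.)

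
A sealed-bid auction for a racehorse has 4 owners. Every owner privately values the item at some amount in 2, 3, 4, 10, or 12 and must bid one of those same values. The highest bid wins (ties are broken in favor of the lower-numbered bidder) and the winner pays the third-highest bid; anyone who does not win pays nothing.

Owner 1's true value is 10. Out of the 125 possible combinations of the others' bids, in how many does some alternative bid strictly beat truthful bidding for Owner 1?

27

Others bid (2, 2, 12): truth gives 0; bid 12 gives 8 > 0. Violating.
Others bid (2, 3, 12): truth gives 0; bid 12 gives 7 > 0. Violating.
Others bid (2, 4, 12): truth gives 0; bid 12 gives 6 > 0. Violating.
Others bid (2, 12, 2): truth gives 0; bid 12 gives 8 > 0. Violating.
Others bid (2, 2, 2): truth gives 8; no alternative beats it.
Others bid (2, 2, 3): truth gives 8; no alternative beats it.
(Checking all 125 profiles: 27 have a profitable deviation, 98 do not.)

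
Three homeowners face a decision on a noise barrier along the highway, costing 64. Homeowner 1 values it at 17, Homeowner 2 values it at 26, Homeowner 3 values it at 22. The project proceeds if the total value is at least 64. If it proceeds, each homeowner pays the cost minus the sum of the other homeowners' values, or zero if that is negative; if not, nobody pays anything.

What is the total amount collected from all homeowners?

62

Total value 65 ≥ cost 64, so it is built.
Homeowner 1: others sum to 48; max(0, 64 - 48) = 16.
Homeowner 2: others sum to 39; max(0, 64 - 39) = 25.
Homeowner 3: others sum to 43; max(0, 64 - 43) = 21.
Total collected = 16 + 25 + 21 = 62.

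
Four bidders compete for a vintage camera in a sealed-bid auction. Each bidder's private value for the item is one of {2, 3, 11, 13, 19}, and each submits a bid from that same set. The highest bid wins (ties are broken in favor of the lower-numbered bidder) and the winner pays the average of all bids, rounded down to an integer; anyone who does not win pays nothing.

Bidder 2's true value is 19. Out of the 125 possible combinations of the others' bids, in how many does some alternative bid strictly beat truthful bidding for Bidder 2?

48

Others bid (2, 2, 2): truth gives 13; bid 3 gives 17 > 13. Violating.
Others bid (2, 2, 3): truth gives 13; bid 3 gives 17 > 13. Violating.
Others bid (2, 2, 11): truth gives 11; bid 11 gives 13 > 11. Violating.
Others bid (2, 2, 13): truth gives 10; bid 13 gives 12 > 10. Violating.
Others bid (2, 2, 19): truth gives 9; no alternative beats it.
Others bid (2, 3, 19): truth gives 9; no alternative beats it.
(Checking all 125 profiles: 48 have a profitable deviation, 77 do not.)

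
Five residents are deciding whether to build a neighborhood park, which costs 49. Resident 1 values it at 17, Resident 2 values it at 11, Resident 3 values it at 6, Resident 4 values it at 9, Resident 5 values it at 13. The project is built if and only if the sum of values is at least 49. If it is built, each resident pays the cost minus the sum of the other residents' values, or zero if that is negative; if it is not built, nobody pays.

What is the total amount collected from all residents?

22

Total value 56 ≥ cost 49, so it is built.
Resident 1: others sum to 39; max(0, 49 - 39) = 10.
Resident 2: others sum to 45; max(0, 49 - 45) = 4.
Resident 3: others sum to 50; max(0, 49 - 50) = 0.
Resident 4: others sum to 47; max(0, 49 - 47) = 2.
Resident 5: others sum to 43; max(0, 49 - 43) = 6.
Total collected = 10 + 4 + 0 + 2 + 6 = 22.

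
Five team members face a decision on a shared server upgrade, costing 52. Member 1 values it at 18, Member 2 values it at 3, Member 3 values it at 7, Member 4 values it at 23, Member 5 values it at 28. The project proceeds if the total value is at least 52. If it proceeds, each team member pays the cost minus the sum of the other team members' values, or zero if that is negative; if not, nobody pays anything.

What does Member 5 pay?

1

Total value 79 ≥ cost 52, so the project is built.
The other team members' values sum to 51.
Cost minus that sum is 52 - 51 = 1.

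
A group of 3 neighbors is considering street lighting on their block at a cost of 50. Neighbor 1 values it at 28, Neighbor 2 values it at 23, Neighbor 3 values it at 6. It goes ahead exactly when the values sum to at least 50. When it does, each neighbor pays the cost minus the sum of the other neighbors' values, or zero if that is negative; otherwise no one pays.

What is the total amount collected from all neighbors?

37

Total value 57 ≥ cost 50, so it is built.
Neighbor 1: others sum to 29; max(0, 50 - 29) = 21.
Neighbor 2: others sum to 34; max(0, 50 - 34) = 16.
Neighbor 3: others sum to 51; max(0, 50 - 51) = 0.
Total collected = 21 + 16 + 0 = 37.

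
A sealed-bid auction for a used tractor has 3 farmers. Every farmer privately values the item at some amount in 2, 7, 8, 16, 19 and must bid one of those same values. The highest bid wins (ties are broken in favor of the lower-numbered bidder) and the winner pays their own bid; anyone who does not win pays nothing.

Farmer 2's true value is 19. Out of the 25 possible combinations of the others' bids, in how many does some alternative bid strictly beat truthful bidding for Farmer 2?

Others bid (2, 2): truth gives 0; bid 7 gives 12 > 0. Violating.
Others bid (2, 7): truth gives 0; bid 7 gives 12 > 0. Violating.
Others bid (2, 8): truth gives 0; bid 8 gives 11 > 0. Violating.
Others bid (2, 16): truth gives 0; bid 16 gives 3 > 0. Violating.
Others bid (2, 19): truth gives 0; no alternative beats it.
Others bid (7, 19): truth gives 0; no alternative beats it.
(Checking all 25 profiles: 12 have a profitable deviation, 13 do not.)

12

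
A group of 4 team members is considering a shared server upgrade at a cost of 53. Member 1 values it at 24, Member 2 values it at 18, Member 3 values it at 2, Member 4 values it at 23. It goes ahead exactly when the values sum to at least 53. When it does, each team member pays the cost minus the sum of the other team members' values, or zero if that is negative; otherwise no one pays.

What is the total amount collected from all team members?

23

Total value 67 ≥ cost 53, so it is built.
Member 1: others sum to 43; max(0, 53 - 43) = 10.
Member 2: others sum to 49; max(0, 53 - 49) = 4.
Member 3: others sum to 65; max(0, 53 - 65) = 0.
Member 4: others sum to 44; max(0, 53 - 44) = 9.
Total collected = 10 + 4 + 0 + 9 = 23.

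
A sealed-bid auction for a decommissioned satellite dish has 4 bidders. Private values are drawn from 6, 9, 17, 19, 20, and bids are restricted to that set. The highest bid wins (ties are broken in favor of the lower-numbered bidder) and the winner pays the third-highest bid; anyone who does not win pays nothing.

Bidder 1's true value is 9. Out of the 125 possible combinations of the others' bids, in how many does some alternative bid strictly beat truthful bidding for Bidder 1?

Others bid (6, 6, 17): truth gives 0; bid 17 gives 3 > 0. Violating.
Others bid (6, 6, 19): truth gives 0; bid 19 gives 3 > 0. Violating.
Others bid (6, 6, 20): truth gives 0; bid 20 gives 3 > 0. Violating.
Others bid (6, 17, 6): truth gives 0; bid 17 gives 3 > 0. Violating.
Others bid (6, 6, 6): truth gives 3; no alternative beats it.
Others bid (6, 6, 9): truth gives 3; no alternative beats it.
(Checking all 125 profiles: 9 have a profitable deviation, 116 do not.)

9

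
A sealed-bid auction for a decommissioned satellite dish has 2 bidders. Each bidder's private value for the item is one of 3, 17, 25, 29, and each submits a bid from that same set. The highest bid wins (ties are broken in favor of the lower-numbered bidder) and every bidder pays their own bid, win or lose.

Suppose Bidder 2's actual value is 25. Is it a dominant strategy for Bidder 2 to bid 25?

No

Consider the case where Bidder 1 bids 3.
Truthful bid 25: wins, pays 25, utility 25 - 25 = 0.
Bid 17 instead: wins, pays 17, utility 25 - 17 = 8.
Since 8 > 0, bidding 17 is strictly better here, so truthful bidding is not dominant.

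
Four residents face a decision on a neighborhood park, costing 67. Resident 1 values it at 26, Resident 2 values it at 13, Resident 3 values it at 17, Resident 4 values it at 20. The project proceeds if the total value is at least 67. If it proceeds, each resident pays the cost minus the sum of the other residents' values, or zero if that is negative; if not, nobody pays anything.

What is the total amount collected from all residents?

40

Total value 76 ≥ cost 67, so it is built.
Resident 1: others sum to 50; max(0, 67 - 50) = 17.
Resident 2: others sum to 63; max(0, 67 - 63) = 4.
Resident 3: others sum to 59; max(0, 67 - 59) = 8.
Resident 4: others sum to 56; max(0, 67 - 56) = 11.
Total collected = 17 + 4 + 8 + 11 = 40.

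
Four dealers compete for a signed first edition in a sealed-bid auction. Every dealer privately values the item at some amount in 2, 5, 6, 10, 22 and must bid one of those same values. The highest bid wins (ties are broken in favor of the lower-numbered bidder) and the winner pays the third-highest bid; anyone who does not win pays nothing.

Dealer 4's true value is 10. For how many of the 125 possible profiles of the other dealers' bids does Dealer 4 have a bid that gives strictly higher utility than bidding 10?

27

Others bid (2, 2, 10): truth gives 0; bid 22 gives 8 > 0. Violating.
Others bid (2, 5, 10): truth gives 0; bid 22 gives 5 > 0. Violating.
Others bid (2, 6, 10): truth gives 0; bid 22 gives 4 > 0. Violating.
Others bid (2, 10, 2): truth gives 0; bid 22 gives 8 > 0. Violating.
Others bid (2, 2, 2): truth gives 8; no alternative beats it.
Others bid (2, 2, 5): truth gives 8; no alternative beats it.
(Checking all 125 profiles: 27 have a profitable deviation, 98 do not.)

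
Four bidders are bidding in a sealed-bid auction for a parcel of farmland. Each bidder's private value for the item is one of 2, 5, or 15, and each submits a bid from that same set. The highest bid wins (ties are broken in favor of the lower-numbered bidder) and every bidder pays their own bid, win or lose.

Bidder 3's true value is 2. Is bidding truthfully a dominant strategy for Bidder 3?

Yes

Check each profile of the others' bids and compare truth against every alternative bid.
Others bid (2, 2, 15): truth gives -2, best alternative gives -5.
Others bid (2, 5, 2): truth gives -2, best alternative gives -5.
Others bid (2, 5, 5): truth gives -2, best alternative gives -5.
Others bid (2, 5, 15): truth gives -2, best alternative gives -5.
Others bid (2, 15, 2): truth gives -2, best alternative gives -5.
Others bid (2, 15, 5): truth gives -2, best alternative gives -5.
(Remaining 21 profiles checked similarly; truth is weakly best in each.)
In every case the truthful bid is at least as good as any alternative, so it is a dominant strategy.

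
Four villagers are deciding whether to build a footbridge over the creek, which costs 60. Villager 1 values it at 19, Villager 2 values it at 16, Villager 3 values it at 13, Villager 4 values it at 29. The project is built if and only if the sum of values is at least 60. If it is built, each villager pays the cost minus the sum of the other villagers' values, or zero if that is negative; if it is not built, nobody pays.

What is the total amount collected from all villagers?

Total value 77 ≥ cost 60, so it is built.
Villager 1: others sum to 58; max(0, 60 - 58) = 2.
Villager 2: others sum to 61; max(0, 60 - 61) = 0.
Villager 3: others sum to 64; max(0, 60 - 64) = 0.
Villager 4: others sum to 48; max(0, 60 - 48) = 12.
Total collected = 2 + 0 + 0 + 12 = 14.

14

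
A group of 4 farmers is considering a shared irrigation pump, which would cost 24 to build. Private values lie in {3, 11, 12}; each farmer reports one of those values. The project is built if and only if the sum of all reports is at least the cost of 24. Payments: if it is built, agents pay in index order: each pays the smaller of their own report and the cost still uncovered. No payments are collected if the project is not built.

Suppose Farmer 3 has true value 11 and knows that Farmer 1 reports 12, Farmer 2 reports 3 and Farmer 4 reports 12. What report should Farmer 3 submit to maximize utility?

3

Report 3: project built, pays 3, utility 11 - 3 = 8.
Report 11: project built, pays 9, utility 11 - 9 = 2.
Report 12: project built, pays 9, utility 11 - 9 = 2.
The best choice is 3 with utility 8.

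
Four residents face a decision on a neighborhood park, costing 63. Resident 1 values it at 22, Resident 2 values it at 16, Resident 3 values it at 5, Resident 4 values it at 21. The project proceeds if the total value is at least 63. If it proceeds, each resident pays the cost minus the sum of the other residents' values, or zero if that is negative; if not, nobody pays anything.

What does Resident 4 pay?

Total value 64 ≥ cost 63, so the project is built.
The other residents' values sum to 43.
Cost minus that sum is 63 - 43 = 20.

20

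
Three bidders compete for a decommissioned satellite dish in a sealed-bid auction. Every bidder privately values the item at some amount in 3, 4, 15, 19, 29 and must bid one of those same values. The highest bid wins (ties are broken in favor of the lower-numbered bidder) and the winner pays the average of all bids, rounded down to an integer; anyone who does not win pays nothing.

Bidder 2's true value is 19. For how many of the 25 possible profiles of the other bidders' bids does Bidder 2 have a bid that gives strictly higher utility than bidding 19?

Others bid (3, 3): truth gives 11; bid 4 gives 16 > 11. Violating.
Others bid (3, 4): truth gives 11; bid 4 gives 16 > 11. Violating.
Others bid (3, 15): truth gives 7; bid 15 gives 8 > 7. Violating.
Others bid (4, 3): truth gives 11; bid 15 gives 12 > 11. Violating.
Others bid (3, 19): truth gives 6; no alternative beats it.
Others bid (3, 29): truth gives 0; no alternative beats it.
(Checking all 25 profiles: 8 have a profitable deviation, 17 do not.)

8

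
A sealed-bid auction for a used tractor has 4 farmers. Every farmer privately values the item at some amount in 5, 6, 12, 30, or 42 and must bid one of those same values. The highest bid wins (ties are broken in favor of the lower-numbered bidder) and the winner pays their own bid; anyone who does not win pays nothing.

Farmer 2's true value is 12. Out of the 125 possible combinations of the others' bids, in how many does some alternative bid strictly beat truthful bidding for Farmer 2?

4

Others bid (5, 5, 5): truth gives 0; bid 6 gives 6 > 0. Violating.
Others bid (5, 5, 6): truth gives 0; bid 6 gives 6 > 0. Violating.
Others bid (5, 6, 5): truth gives 0; bid 6 gives 6 > 0. Violating.
Others bid (5, 6, 6): truth gives 0; bid 6 gives 6 > 0. Violating.
Others bid (5, 5, 12): truth gives 0; no alternative beats it.
Others bid (5, 5, 30): truth gives 0; no alternative beats it.
(Checking all 125 profiles: 4 have a profitable deviation, 121 do not.)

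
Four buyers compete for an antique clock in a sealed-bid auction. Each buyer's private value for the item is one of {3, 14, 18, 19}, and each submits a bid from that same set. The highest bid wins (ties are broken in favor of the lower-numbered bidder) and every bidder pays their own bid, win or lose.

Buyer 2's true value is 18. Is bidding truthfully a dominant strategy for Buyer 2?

Consider the case where Buyer 1 bids 3, Buyer 3 bids 3 and Buyer 4 bids 3.
Truthful bid 18: wins, pays 18, utility 18 - 18 = 0.
Bid 14 instead: wins, pays 14, utility 18 - 14 = 4.
Since 4 > 0, bidding 14 is strictly better here, so truthful bidding is not dominant.

No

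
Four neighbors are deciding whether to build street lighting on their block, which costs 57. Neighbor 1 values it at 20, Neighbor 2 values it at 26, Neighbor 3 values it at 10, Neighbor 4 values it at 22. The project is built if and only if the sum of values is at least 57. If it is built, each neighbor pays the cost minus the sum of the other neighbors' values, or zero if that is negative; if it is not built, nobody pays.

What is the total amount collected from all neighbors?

Total value 78 ≥ cost 57, so it is built.
Neighbor 1: others sum to 58; max(0, 57 - 58) = 0.
Neighbor 2: others sum to 52; max(0, 57 - 52) = 5.
Neighbor 3: others sum to 68; max(0, 57 - 68) = 0.
Neighbor 4: others sum to 56; max(0, 57 - 56) = 1.
Total collected = 0 + 5 + 0 + 1 = 6.

6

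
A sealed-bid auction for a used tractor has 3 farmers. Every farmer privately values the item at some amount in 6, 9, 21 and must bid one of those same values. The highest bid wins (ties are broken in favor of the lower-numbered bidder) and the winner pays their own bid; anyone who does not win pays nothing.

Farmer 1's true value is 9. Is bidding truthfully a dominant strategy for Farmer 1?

Consider the case where Farmer 2 bids 6 and Farmer 3 bids 6.
Truthful bid 9: wins, pays 9, utility 9 - 9 = 0.
Bid 6 instead: wins, pays 6, utility 9 - 6 = 3.
Since 3 > 0, bidding 6 is strictly better here, so truthful bidding is not dominant.

No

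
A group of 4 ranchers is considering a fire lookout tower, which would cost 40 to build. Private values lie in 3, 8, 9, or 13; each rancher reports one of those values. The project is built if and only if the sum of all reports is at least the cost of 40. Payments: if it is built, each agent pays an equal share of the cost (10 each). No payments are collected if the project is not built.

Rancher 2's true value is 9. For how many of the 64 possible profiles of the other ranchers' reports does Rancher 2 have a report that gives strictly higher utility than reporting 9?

9

Others report (8, 13, 13): truth gives -1; report 3 gives 0 > -1. Violating.
Others report (9, 9, 13): truth gives -1; report 3 gives 0 > -1. Violating.
Others report (9, 13, 9): truth gives -1; report 3 gives 0 > -1. Violating.
Others report (9, 13, 13): truth gives -1; report 3 gives 0 > -1. Violating.
Others report (3, 3, 3): truth gives 0; no alternative beats it.
Others report (3, 3, 8): truth gives 0; no alternative beats it.
(Checking all 64 profiles: 9 have a profitable deviation, 55 do not.)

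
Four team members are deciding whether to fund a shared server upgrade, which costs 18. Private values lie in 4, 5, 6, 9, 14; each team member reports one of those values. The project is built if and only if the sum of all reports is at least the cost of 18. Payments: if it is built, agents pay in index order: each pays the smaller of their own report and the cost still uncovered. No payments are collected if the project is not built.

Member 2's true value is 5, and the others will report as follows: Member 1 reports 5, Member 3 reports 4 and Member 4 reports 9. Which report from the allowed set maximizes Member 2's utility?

Report 4: project built, pays 4, utility 5 - 4 = 1.
Report 5: project built, pays 5, utility 5 - 5 = 0.
Report 6: project built, pays 6, utility 5 - 6 = -1.
Report 9: project built, pays 9, utility 5 - 9 = -4.
Report 14: project built, pays 13, utility 5 - 13 = -8.
The best choice is 4 with utility 1.

4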